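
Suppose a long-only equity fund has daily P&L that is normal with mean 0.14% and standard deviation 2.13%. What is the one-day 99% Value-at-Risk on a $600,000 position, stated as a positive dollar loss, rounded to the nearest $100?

At 99% one-sided, z = 2.326.
VaR = −μ + z·σ = −(0.14%) + 2.326 × 2.13% = 4.814%.
On $600,000: 0.04814 × $600,000 = $28,884.

$28,900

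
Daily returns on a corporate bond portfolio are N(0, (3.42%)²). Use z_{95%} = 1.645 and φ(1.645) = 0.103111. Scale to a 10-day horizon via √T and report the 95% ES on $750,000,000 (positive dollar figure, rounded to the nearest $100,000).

σ_{10d} = 3.42% × √10 = 10.815%.
ES multiplier = φ(z)/(1−α) = 0.103111/0.05 = 2.062.
ES = 10.815% × 2.062 = 22.301%; on $750,000,000: $167,257,500.

$167,300,000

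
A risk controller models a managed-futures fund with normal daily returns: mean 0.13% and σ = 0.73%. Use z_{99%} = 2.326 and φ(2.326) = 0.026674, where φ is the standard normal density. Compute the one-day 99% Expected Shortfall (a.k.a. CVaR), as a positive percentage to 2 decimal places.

Tail multiplier: φ(z)/(1−α) = 0.026674 / 0.01 = 2.667.
ES = −(0.13%) + 0.73% × 2.667 = 1.817%.

1.82%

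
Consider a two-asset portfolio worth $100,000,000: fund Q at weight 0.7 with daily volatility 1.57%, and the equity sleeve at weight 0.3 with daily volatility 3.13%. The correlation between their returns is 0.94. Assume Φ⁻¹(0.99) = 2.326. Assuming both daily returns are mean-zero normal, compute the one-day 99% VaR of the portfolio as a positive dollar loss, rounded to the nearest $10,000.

$4,670,000

σ_p² = 0.7²·1.57² + 0.3²·3.13² + 2·0.94·0.7·0.3·1.57·3.13 = 4.0296 (%²).
σ_p = √4.0296 = 2.007%.
VaR = 2.326 × 2.007% = 4.668%; on $100,000,000 that is $4,668,000.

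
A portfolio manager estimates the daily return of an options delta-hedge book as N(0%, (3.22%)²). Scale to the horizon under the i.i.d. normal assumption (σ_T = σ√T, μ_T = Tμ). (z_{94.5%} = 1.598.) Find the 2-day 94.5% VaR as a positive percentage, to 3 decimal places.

7.277%

σ_{2d} = 3.22% × √2 = 4.554%.
VaR = 1.598 × 4.554% = 7.277%.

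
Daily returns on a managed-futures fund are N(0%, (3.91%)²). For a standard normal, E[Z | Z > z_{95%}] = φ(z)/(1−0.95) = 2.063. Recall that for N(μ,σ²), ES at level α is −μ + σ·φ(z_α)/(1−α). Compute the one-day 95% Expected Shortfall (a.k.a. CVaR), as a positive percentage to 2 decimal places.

8.07%

ES = 3.91% × 2.063 = 8.066%.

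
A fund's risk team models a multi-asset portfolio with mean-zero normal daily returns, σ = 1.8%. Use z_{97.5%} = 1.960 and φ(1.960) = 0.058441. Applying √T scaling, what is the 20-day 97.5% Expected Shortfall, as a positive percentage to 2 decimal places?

18.82%

σ_{20d} = 1.8% × √20 = 8.050%.
ES multiplier = φ(z)/(1−α) = 0.058441/0.025 = 2.338.
ES = 8.050% × 2.338 = 18.821%.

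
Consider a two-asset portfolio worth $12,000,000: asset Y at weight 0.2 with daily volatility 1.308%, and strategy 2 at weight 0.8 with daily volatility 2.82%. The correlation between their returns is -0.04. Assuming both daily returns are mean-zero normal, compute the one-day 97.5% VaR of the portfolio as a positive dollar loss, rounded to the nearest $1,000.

σ_p² = 0.2²·1.308² + 0.8²·2.82² + 2·-0.04·0.2·0.8·1.308·2.82 = 5.1108 (%²).
σ_p = √5.1108 = 2.261%.
At 97.5%, z = 1.960.
VaR = 1.960 × 2.261% = 4.432%; on $12,000,000 that is $531,840.

$532,000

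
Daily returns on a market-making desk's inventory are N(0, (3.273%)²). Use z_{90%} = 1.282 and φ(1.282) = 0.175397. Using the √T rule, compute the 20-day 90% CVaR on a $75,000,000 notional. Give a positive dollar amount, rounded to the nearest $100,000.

σ_{20d} = 3.273% × √20 = 14.637%.
ES multiplier = φ(z)/(1−α) = 0.175397/0.1 = 1.754.
ES = 14.637% × 1.754 = 25.673%; on $75,000,000: $19,254,750.

$19,300,000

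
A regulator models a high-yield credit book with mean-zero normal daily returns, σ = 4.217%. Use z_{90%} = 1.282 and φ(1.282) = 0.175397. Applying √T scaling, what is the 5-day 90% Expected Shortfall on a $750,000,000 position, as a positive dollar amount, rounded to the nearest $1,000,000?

σ_{5d} = 4.217% × √5 = 9.429%.
ES multiplier = φ(z)/(1−α) = 0.175397/0.1 = 1.754.
ES = 9.429% × 1.754 = 16.538%; on $750,000,000: $124,035,000.

$124,000,000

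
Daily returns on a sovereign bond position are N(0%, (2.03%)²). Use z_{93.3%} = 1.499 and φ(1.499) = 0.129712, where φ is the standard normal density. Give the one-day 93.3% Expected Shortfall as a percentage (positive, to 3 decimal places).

3.930%

Tail multiplier: φ(z)/(1−α) = 0.129712 / 0.067 = 1.936.
ES = 2.03% × 1.936 = 3.930%.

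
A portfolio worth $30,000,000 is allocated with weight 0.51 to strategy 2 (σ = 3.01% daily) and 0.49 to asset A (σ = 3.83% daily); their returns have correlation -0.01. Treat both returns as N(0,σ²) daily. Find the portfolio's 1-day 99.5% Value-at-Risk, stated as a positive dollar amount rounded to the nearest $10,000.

σ_p² = 0.51²·3.01² + 0.49²·3.83² + 2·-0.01·0.51·0.49·3.01·3.83 = 5.8209 (%²).
σ_p = √5.8209 = 2.413%.
At 99.5%, z = 2.576.
VaR = 2.576 × 2.413% = 6.216%; on $30,000,000 that is $1,864,800.

$1,860,000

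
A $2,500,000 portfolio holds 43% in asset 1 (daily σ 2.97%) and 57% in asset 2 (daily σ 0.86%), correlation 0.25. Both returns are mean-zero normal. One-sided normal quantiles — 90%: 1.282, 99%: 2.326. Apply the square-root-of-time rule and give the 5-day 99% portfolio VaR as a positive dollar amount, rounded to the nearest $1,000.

σ_p = √(0.43²·2.97² + 0.57²·0.86² + 2·0.25·0.43·0.57·2.97·0.86) = 1.478%.
σ_{5d} = 1.478% × √5 = 3.305%.
VaR = 2.326 × 3.305% = 7.687%; on $2,500,000 that is $192,175.

$192,000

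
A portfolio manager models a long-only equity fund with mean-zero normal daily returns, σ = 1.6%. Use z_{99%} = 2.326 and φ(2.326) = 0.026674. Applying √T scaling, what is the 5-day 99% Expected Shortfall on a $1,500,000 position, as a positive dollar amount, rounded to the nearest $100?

σ_{5d} = 1.6% × √5 = 3.578%.
ES multiplier = φ(z)/(1−α) = 0.026674/0.01 = 2.667.
ES = 3.578% × 2.667 = 9.543%; on $1,500,000: $143,145.

$143,100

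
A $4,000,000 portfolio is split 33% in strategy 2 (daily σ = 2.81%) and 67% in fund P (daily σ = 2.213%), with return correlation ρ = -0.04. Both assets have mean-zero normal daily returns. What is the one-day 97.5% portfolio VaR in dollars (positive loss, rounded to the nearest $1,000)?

$135,000

σ_p² = 0.33²·2.81² + 0.67²·2.213² + 2·-0.04·0.33·0.67·2.81·2.213 = 2.9483 (%²).
σ_p = √2.9483 = 1.717%.
At 97.5%, z = 1.960.
VaR = 1.960 × 1.717% = 3.365%; on $4,000,000 that is $134,600.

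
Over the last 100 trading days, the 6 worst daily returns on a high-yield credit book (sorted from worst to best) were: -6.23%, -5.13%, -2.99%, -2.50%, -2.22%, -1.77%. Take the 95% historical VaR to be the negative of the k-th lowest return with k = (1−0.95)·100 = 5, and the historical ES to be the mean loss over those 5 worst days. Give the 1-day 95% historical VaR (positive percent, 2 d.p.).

k = 5; the 5th lowest return is -2.22%, so VaR = 2.22%.

2.22%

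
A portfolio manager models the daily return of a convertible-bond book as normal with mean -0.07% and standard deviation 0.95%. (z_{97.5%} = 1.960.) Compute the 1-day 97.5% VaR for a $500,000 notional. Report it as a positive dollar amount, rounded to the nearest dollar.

VaR = −μ + z·σ = −(-0.07%) + 1.960 × 0.95% = 1.932%.
On $500,000: 0.01932 × $500,000 = $9,660.

$9,660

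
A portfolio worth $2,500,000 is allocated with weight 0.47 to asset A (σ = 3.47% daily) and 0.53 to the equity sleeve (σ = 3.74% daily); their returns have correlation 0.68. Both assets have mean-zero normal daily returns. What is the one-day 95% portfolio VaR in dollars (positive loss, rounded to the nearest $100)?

σ_p² = 0.47²·3.47² + 0.53²·3.74² + 2·0.68·0.47·0.53·3.47·3.74 = 10.9855 (%²).
σ_p = √10.9855 = 3.314%.
At 95%, z = 1.645.
VaR = 1.645 × 3.314% = 5.452%; on $2,500,000 that is $136,300.

$136,300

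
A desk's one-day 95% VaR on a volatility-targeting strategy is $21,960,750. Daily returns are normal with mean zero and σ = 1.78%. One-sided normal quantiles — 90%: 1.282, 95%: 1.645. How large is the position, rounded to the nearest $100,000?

VaR as a fraction of value: z·σ = 1.645 × 1.78% = 2.9281%.
Position = $21,960,750 / 0.029281 = $750,000,000.

$750,000,000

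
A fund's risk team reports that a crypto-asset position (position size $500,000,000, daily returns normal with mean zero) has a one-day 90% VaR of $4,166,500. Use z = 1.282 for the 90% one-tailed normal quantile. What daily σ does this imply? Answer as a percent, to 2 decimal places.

0.65%

VaR as a fraction: $4,166,500 / $500,000,000 = 0.833%.
σ = VaR / z = 0.833% / 1.282 = 0.650%.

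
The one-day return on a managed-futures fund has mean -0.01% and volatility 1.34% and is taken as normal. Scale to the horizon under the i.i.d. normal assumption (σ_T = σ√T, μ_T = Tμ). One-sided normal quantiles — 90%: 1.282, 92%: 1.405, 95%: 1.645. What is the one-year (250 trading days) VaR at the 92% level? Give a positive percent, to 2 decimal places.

σ_{250d} = 1.34% × √250 = 21.187%; μ_{250d} = 250 × -0.01% = -2.500%.
VaR = −(-2.500%) + 1.405 × 21.187% = 32.268%.

32.27%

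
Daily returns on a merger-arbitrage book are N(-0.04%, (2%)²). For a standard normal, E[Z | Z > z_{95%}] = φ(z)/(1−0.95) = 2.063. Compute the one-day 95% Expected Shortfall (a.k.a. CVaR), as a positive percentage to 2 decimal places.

ES = −(-0.04%) + 2% × 2.063 = 4.166%.

4.17%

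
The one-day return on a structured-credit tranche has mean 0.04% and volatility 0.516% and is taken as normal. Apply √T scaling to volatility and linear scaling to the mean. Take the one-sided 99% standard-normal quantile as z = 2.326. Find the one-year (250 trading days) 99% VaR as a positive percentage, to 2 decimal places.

σ_{250d} = 0.516% × √250 = 8.159%; μ_{250d} = 250 × 0.04% = 10.000%.
VaR = −(10.000%) + 2.326 × 8.159% = 8.978%.

8.98%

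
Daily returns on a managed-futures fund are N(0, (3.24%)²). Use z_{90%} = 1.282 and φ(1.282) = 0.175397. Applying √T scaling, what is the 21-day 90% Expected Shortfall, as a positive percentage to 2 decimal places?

σ_{21d} = 3.24% × √21 = 14.848%.
ES multiplier = φ(z)/(1−α) = 0.175397/0.1 = 1.754.
ES = 14.848% × 1.754 = 26.043%.

26.04%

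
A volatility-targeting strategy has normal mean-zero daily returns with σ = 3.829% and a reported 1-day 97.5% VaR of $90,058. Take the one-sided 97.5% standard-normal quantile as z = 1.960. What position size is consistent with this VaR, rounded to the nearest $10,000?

$1,200,000

VaR as a fraction of value: z·σ = 1.960 × 3.829% = 7.50484%.
Position = $90,058 / 0.0750484 = $1,199,999.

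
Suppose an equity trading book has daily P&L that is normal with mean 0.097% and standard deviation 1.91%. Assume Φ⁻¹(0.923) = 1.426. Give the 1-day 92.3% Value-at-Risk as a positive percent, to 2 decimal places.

2.63%

VaR = −μ + z·σ = −(0.097%) + 1.426 × 1.91% = 2.627%.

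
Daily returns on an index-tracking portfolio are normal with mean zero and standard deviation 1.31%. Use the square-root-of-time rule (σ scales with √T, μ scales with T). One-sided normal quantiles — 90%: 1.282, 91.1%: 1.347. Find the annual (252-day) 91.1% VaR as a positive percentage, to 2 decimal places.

28.01%

σ_{252d} = 1.31% × √252 = 20.796%.
VaR = 1.347 × 20.796% = 28.012%.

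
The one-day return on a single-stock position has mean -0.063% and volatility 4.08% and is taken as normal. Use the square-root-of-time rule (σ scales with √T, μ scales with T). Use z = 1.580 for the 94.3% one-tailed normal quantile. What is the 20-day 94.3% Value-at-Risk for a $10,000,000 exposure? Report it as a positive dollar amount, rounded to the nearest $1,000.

σ_{20d} = 4.08% × √20 = 18.246%; μ_{20d} = 20 × -0.063% = -1.260%.
VaR = −(-1.260%) + 1.580 × 18.246% = 30.089%.
On $10,000,000: 0.30089 × $10,000,000 = $3,008,900.

$3,009,000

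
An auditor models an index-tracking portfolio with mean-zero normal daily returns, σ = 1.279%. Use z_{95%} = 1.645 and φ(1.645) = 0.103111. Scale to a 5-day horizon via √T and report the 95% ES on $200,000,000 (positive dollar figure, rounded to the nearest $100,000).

$11,800,000

σ_{5d} = 1.279% × √5 = 2.860%.
ES multiplier = φ(z)/(1−α) = 0.103111/0.05 = 2.062.
ES = 2.860% × 2.062 = 5.897%; on $200,000,000: $11,794,000.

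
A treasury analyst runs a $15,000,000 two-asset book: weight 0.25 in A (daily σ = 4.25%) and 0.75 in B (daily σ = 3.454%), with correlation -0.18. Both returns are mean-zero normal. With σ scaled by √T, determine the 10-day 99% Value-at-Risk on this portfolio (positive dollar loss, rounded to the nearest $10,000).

σ_p = √(0.25²·4.25² + 0.75²·3.454² + 2·-0.18·0.25·0.75·4.25·3.454) = 2.617%.
σ_{10d} = 2.617% × √10 = 8.276%.
z(99%) = 2.326.
VaR = 2.326 × 8.276% = 19.250%; on $15,000,000 that is $2,887,500.

$2,890,000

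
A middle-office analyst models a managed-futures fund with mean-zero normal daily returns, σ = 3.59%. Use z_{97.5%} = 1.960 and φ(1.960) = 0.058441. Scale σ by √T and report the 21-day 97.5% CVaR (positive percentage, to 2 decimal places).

σ_{21d} = 3.59% × √21 = 16.451%.
ES multiplier = φ(z)/(1−α) = 0.058441/0.025 = 2.338.
ES = 16.451% × 2.338 = 38.462%.

38.46%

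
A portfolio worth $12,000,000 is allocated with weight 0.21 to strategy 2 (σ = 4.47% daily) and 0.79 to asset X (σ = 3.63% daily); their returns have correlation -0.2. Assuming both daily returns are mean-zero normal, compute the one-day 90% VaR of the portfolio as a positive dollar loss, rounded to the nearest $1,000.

σ_p² = 0.21²·4.47² + 0.79²·3.63² + 2·-0.2·0.21·0.79·4.47·3.63 = 8.0281 (%²).
σ_p = √8.0281 = 2.833%.
At 90%, z = 1.282.
VaR = 1.282 × 2.833% = 3.632%; on $12,000,000 that is $435,840.

$436,000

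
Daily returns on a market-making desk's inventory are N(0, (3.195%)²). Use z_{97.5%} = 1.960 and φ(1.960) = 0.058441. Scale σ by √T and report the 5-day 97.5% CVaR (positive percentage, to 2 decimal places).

σ_{5d} = 3.195% × √5 = 7.144%.
ES multiplier = φ(z)/(1−α) = 0.058441/0.025 = 2.338.
ES = 7.144% × 2.338 = 16.703%.

16.70%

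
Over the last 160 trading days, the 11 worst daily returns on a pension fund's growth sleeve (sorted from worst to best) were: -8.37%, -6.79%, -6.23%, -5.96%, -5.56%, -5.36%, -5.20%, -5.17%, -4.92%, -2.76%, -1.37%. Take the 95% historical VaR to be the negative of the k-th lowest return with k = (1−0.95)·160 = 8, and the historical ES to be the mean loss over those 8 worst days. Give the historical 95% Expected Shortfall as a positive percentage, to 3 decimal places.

6.080%

The 8 worst returns sum to -48.64%.
ES = −(-48.64%) / 8 = 6.08% ≈ 6.080%.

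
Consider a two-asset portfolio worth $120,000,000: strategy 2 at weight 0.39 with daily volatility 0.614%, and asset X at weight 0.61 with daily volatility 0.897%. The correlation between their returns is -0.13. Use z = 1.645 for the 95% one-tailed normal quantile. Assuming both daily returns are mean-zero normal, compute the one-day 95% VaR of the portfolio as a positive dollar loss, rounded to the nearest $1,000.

σ_p² = 0.39²·0.614² + 0.61²·0.897² + 2·-0.13·0.39·0.61·0.614·0.897 = 0.3227 (%²).
σ_p = √0.3227 = 0.568%.
VaR = 1.645 × 0.568% = 0.934%; on $120,000,000 that is $1,120,800.

$1,121,000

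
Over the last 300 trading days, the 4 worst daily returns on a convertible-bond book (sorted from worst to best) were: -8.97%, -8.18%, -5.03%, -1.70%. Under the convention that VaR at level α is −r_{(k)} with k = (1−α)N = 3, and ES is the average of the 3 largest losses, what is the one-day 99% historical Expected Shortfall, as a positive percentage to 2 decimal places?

The 3 worst returns sum to -22.18%.
ES = −(-22.18%) / 3 = 7.3933…% ≈ 7.39%.

7.39%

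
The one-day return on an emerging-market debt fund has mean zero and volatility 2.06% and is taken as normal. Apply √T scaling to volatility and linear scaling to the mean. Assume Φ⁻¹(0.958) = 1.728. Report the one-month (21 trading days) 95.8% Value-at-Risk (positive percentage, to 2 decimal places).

16.31%

σ_{21d} = 2.06% × √21 = 9.440%.
VaR = 1.728 × 9.440% = 16.312%.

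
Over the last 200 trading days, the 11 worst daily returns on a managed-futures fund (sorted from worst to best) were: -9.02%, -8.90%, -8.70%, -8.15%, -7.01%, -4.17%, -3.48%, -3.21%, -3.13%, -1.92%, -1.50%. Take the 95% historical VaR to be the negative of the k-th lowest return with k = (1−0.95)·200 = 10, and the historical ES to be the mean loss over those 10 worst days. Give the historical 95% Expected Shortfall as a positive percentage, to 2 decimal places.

The 10 worst returns sum to -57.69%.
ES = −(-57.69%) / 10 = 5.769% ≈ 5.77%.

5.77%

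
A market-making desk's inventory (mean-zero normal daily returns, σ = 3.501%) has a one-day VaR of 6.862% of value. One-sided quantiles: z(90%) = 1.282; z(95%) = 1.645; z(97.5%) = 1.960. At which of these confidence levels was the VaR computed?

Implied z = VaR/σ = 6.862 / 3.501 = 1.960.
This matches z(97.5%) = 1.960.

97.5%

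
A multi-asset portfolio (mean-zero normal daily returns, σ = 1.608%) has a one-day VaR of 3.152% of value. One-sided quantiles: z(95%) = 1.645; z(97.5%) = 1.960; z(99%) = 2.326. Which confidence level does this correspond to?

Implied z = VaR/σ = 3.152 / 1.608 = 1.960.
This matches z(97.5%) = 1.960.

97.5%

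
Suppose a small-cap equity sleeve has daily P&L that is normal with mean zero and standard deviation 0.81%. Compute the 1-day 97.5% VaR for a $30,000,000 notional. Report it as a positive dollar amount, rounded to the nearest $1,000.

At 97.5% one-sided, z = 1.960.
VaR = z·σ = 1.960 × 0.81% = 1.588%.
On $30,000,000: 0.01588 × $30,000,000 = $476,400.

$476,000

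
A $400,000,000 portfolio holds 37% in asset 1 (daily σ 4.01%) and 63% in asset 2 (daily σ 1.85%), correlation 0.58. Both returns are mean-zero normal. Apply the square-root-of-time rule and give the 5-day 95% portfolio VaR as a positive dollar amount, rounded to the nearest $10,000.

σ_p = √(0.37²·4.01² + 0.63²·1.85² + 2·0.58·0.37·0.63·4.01·1.85) = 2.359%.
σ_{5d} = 2.359% × √5 = 5.275%.
z(95%) = 1.645.
VaR = 1.645 × 5.275% = 8.677%; on $400,000,000 that is $34,708,000.

$34,710,000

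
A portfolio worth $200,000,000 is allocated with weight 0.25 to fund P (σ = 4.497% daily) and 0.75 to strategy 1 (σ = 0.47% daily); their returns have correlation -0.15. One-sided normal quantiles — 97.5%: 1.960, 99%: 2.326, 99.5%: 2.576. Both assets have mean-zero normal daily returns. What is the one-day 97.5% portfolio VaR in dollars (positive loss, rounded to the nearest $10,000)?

$4,420,000

σ_p² = 0.25²·4.497² + 0.75²·0.47² + 2·-0.15·0.25·0.75·4.497·0.47 = 1.2693 (%²).
σ_p = √1.2693 = 1.127%.
VaR = 1.960 × 1.127% = 2.209%; on $200,000,000 that is $4,418,000.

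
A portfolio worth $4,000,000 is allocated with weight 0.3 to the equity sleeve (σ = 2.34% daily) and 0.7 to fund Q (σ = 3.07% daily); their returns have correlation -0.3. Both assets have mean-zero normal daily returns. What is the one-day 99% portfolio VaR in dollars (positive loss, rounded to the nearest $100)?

$190,800

σ_p² = 0.3²·2.34² + 0.7²·3.07² + 2·-0.3·0.3·0.7·2.34·3.07 = 4.2058 (%²).
σ_p = √4.2058 = 2.051%.
At 99%, z = 2.326.
VaR = 2.326 × 2.051% = 4.771%; on $4,000,000 that is $190,840.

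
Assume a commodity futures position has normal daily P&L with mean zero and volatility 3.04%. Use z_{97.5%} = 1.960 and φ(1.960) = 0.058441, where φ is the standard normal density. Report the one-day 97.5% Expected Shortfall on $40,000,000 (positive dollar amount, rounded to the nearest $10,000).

$2,840,000

Tail multiplier: φ(z)/(1−α) = 0.058441 / 0.025 = 2.338.
ES = 3.04% × 2.338 = 7.108%.
On $40,000,000: 0.07108 × $40,000,000 = $2,843,200.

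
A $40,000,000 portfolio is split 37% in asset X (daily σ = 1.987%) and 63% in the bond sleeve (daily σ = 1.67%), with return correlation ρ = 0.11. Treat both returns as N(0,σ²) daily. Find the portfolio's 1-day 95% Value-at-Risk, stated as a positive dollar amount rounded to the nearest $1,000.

σ_p² = 0.37²·1.987² + 0.63²·1.67² + 2·0.11·0.37·0.63·1.987·1.67 = 1.8176 (%²).
σ_p = √1.8176 = 1.348%.
At 95%, z = 1.645.
VaR = 1.645 × 1.348% = 2.217%; on $40,000,000 that is $886,800.

$887,000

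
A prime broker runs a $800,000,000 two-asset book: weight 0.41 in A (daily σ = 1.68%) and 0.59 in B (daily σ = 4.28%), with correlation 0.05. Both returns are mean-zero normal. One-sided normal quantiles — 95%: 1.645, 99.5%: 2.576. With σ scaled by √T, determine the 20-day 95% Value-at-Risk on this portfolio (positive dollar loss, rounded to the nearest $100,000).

σ_p = √(0.41²·1.68² + 0.59²·4.28² + 2·0.05·0.41·0.59·1.68·4.28) = 2.650%.
σ_{20d} = 2.650% × √20 = 11.851%.
VaR = 1.645 × 11.851% = 19.495%; on $800,000,000 that is $155,960,000.

$156,000,000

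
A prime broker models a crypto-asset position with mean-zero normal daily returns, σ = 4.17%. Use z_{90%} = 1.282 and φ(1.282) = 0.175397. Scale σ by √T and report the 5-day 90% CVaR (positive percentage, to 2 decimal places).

σ_{5d} = 4.17% × √5 = 9.324%.
ES multiplier = φ(z)/(1−α) = 0.175397/0.1 = 1.754.
ES = 9.324% × 1.754 = 16.354%.

16.35%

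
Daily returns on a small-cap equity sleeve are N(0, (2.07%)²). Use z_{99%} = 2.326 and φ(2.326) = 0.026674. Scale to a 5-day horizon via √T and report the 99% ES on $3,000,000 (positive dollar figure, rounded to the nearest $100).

σ_{5d} = 2.07% × √5 = 4.629%.
ES multiplier = φ(z)/(1−α) = 0.026674/0.01 = 2.667.
ES = 4.629% × 2.667 = 12.346%; on $3,000,000: $370,380.

$370,400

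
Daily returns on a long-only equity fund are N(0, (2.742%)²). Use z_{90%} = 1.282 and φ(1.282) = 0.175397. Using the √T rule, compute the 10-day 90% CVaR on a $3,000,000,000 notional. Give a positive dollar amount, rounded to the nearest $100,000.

$456,300,000

σ_{10d} = 2.742% × √10 = 8.671%.
ES multiplier = φ(z)/(1−α) = 0.175397/0.1 = 1.754.
ES = 8.671% × 1.754 = 15.209%; on $3,000,000,000: $456,270,000.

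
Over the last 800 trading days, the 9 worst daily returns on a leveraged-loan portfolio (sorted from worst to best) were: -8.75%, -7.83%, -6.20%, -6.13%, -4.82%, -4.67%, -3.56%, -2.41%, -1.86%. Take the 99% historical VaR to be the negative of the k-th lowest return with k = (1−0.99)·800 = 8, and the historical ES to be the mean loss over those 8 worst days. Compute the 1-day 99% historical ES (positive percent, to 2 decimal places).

The 8 worst returns sum to -44.37%.
ES = −(-44.37%) / 8 = 5.54625% ≈ 5.55%.

5.55%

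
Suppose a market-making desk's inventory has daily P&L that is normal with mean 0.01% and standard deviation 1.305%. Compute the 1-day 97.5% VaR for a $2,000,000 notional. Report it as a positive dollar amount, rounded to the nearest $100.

At 97.5% one-sided, z = 1.960.
VaR = −μ + z·σ = −(0.01%) + 1.960 × 1.305% = 2.548%.
On $2,000,000: 0.02548 × $2,000,000 = $50,960.

$51,000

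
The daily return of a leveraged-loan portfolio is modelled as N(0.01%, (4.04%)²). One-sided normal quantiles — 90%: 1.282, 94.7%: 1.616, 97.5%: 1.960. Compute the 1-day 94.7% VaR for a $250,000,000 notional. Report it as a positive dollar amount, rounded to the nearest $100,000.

$16,300,000

VaR = −μ + z·σ = −(0.01%) + 1.616 × 4.04% = 6.519%.
On $250,000,000: 0.06519 × $250,000,000 = $16,297,500.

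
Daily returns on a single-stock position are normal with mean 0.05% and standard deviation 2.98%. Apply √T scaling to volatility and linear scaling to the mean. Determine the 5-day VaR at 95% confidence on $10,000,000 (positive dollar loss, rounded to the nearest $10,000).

$1,070,000

At 95%, z = 1.645.
σ_{5d} = 2.98% × √5 = 6.663%; μ_{5d} = 5 × 0.05% = 0.250%.
VaR = −(0.250%) + 1.645 × 6.663% = 10.711%.
On $10,000,000: 0.10711 × $10,000,000 = $1,071,100.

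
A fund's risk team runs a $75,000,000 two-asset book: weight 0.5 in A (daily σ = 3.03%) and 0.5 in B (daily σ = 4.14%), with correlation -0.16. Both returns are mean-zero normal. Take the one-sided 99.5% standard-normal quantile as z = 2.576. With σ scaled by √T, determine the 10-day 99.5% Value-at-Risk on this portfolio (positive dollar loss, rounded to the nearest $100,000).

$14,400,000

σ_p = √(0.5²·3.03² + 0.5²·4.14² + 2·-0.16·0.5·0.5·3.03·4.14) = 2.361%.
σ_{10d} = 2.361% × √10 = 7.466%.
VaR = 2.576 × 7.466% = 19.232%; on $75,000,000 that is $14,424,000.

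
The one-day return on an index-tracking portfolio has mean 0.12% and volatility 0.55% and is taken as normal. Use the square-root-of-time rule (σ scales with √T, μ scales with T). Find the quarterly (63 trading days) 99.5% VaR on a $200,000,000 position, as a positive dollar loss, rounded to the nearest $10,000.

$7,370,000

At 99.5%, z = 2.576.
σ_{63d} = 0.55% × √63 = 4.365%; μ_{63d} = 63 × 0.12% = 7.560%.
VaR = −(7.560%) + 2.576 × 4.365% = 3.684%.
On $200,000,000: 0.03684 × $200,000,000 = $7,368,000.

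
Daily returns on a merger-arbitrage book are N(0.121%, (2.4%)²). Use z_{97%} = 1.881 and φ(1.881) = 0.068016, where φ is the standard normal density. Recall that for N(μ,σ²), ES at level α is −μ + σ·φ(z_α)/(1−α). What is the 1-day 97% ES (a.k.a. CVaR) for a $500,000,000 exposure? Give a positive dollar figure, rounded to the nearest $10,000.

$26,600,000

Tail multiplier: φ(z)/(1−α) = 0.068016 / 0.03 = 2.267.
ES = −(0.121%) + 2.4% × 2.267 = 5.320%.
On $500,000,000: 0.05320 × $500,000,000 = $26,600,000.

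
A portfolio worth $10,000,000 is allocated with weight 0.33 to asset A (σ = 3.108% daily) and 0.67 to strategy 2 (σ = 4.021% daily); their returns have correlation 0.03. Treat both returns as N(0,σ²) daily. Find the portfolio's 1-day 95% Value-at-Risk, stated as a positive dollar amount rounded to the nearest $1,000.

σ_p² = 0.33²·3.108² + 0.67²·4.021² + 2·0.03·0.33·0.67·3.108·4.021 = 8.4757 (%²).
σ_p = √8.4757 = 2.911%.
At 95%, z = 1.645.
VaR = 1.645 × 2.911% = 4.789%; on $10,000,000 that is $478,900.

$479,000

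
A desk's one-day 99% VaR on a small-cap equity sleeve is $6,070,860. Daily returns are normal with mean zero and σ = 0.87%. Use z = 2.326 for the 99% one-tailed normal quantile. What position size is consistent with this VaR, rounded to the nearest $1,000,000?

VaR as a fraction of value: z·σ = 2.326 × 0.87% = 2.02362%.
Position = $6,070,860 / 0.0202362 = $300,000,000.

$300,000,000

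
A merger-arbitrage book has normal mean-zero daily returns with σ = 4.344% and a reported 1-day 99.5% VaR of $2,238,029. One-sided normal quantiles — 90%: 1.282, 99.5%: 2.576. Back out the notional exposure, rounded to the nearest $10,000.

$20,000,000

VaR as a fraction of value: z·σ = 2.576 × 4.344% = 11.1901%.
Position = $2,238,029 / 0.111901 = $20,000,002.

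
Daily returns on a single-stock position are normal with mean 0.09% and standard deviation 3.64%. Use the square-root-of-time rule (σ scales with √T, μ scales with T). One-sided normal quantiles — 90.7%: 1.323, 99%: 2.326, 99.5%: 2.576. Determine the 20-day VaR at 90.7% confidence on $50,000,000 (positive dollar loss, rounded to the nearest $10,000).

$9,870,000

σ_{20d} = 3.64% × √20 = 16.279%; μ_{20d} = 20 × 0.09% = 1.800%.
VaR = −(1.800%) + 1.323 × 16.279% = 19.737%.
On $50,000,000: 0.19737 × $50,000,000 = $9,868,500.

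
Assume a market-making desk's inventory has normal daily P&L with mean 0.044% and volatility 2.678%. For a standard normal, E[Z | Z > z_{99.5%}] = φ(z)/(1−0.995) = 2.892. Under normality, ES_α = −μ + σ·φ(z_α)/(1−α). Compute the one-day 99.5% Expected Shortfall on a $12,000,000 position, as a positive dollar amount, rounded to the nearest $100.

ES = −(0.044%) + 2.678% × 2.892 = 7.701%.
On $12,000,000: 0.07701 × $12,000,000 = $924,120.

$924,100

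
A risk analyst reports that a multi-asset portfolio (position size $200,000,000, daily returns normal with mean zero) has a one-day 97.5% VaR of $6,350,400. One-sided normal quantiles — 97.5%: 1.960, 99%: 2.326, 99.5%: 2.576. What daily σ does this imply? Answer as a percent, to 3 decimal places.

VaR as a fraction: $6,350,400 / $200,000,000 = 3.175%.
σ = VaR / z = 3.175% / 1.960 = 1.620%.

1.620%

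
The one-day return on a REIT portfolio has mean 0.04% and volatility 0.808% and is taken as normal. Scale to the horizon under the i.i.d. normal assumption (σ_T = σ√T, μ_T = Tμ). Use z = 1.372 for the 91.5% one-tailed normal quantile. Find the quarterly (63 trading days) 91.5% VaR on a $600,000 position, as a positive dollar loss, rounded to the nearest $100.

σ_{63d} = 0.808% × √63 = 6.413%; μ_{63d} = 63 × 0.04% = 2.520%.
VaR = −(2.520%) + 1.372 × 6.413% = 6.279%.
On $600,000: 0.06279 × $600,000 = $37,674.

$37,700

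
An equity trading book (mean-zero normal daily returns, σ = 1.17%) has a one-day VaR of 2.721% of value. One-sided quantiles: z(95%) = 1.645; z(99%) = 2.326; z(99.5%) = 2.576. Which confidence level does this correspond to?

99%

Implied z = VaR/σ = 2.721 / 1.17 = 2.326.
This matches z(99%) = 2.326.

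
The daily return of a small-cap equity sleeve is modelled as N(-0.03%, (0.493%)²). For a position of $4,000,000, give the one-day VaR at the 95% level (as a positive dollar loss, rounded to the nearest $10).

$33,640

At 95% one-sided, z = 1.645.
VaR = −μ + z·σ = −(-0.03%) + 1.645 × 0.493% = 0.841%.
On $4,000,000: 0.00841 × $4,000,000 = $33,640.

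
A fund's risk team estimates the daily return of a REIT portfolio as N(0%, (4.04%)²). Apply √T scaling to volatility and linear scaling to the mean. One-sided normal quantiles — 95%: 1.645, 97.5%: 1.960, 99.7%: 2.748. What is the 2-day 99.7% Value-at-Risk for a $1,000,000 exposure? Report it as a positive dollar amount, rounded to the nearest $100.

$157,000

σ_{2d} = 4.04% × √2 = 5.713%.
VaR = 2.748 × 5.713% = 15.699%.
On $1,000,000: 0.15699 × $1,000,000 = $156,990.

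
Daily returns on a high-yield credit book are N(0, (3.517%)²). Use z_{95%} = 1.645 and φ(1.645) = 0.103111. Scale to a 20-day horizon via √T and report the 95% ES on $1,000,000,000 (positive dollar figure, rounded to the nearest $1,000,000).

σ_{20d} = 3.517% × √20 = 15.729%.
ES multiplier = φ(z)/(1−α) = 0.103111/0.05 = 2.062.
ES = 15.729% × 2.062 = 32.433%; on $1,000,000,000: $324,330,000.

$324,000,000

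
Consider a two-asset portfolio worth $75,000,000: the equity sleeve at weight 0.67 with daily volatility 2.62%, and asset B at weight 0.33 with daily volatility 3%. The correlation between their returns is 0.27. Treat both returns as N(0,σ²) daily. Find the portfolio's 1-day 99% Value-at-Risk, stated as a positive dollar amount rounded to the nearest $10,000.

σ_p² = 0.67²·2.62² + 0.33²·3² + 2·0.27·0.67·0.33·2.62·3 = 5.0000 (%²).
σ_p = √5.0000 = 2.236%.
At 99%, z = 2.326.
VaR = 2.326 × 2.236% = 5.201%; on $75,000,000 that is $3,900,750.

$3,900,000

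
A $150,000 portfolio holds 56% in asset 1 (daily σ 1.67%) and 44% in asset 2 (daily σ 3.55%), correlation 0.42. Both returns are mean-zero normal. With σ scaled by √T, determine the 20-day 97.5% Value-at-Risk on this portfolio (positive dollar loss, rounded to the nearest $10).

σ_p = √(0.56²·1.67² + 0.44²·3.55² + 2·0.42·0.56·0.44·1.67·3.55) = 2.131%.
σ_{20d} = 2.131% × √20 = 9.530%.
z(97.5%) = 1.960.
VaR = 1.960 × 9.530% = 18.679%; on $150,000 that is $28,018.

$28,020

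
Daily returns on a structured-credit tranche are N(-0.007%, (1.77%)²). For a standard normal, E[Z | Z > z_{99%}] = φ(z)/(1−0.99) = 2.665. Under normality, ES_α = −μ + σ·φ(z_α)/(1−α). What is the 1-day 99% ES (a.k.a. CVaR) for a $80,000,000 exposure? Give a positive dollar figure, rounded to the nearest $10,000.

$3,780,000

ES = −(-0.007%) + 1.77% × 2.665 = 4.724%.
On $80,000,000: 0.04724 × $80,000,000 = $3,779,200.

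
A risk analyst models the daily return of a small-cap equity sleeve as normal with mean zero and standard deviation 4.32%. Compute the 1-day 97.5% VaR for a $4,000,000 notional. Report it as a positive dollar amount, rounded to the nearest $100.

At 97.5% one-sided, z = 1.960.
VaR = z·σ = 1.960 × 4.32% = 8.467%.
On $4,000,000: 0.08467 × $4,000,000 = $338,680.

$338,700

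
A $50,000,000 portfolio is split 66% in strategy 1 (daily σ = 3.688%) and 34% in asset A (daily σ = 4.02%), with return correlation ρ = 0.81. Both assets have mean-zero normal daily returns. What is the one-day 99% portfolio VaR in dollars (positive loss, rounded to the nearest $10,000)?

$4,220,000

σ_p² = 0.66²·3.688² + 0.34²·4.02² + 2·0.81·0.66·0.34·3.688·4.02 = 13.1825 (%²).
σ_p = √13.1825 = 3.631%.
At 99%, z = 2.326.
VaR = 2.326 × 3.631% = 8.446%; on $50,000,000 that is $4,223,000.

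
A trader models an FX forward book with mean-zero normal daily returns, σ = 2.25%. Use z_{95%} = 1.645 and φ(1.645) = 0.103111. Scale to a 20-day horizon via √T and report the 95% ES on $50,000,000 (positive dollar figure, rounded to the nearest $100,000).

$10,400,000

σ_{20d} = 2.25% × √20 = 10.062%.
ES multiplier = φ(z)/(1−α) = 0.103111/0.05 = 2.062.
ES = 10.062% × 2.062 = 20.748%; on $50,000,000: $10,374,000.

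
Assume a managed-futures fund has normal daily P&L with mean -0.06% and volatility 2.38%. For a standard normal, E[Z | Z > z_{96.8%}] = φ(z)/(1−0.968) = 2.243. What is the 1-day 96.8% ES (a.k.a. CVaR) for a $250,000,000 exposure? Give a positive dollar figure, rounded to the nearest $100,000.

ES = −(-0.06%) + 2.38% × 2.243 = 5.398%.
On $250,000,000: 0.05398 × $250,000,000 = $13,495,000.

$13,500,000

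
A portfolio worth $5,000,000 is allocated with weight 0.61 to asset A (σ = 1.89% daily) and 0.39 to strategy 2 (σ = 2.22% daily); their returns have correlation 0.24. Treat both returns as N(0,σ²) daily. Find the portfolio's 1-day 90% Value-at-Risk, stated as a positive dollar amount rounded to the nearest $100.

$102,500

σ_p² = 0.61²·1.89² + 0.39²·2.22² + 2·0.24·0.61·0.39·1.89·2.22 = 2.5579 (%²).
σ_p = √2.5579 = 1.599%.
At 90%, z = 1.282.
VaR = 1.282 × 1.599% = 2.050%; on $5,000,000 that is $102,500.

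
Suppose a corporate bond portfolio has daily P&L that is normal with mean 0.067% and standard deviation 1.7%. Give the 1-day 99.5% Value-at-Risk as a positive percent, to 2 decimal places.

4.31%

At 99.5% one-sided, z = 2.576.
VaR = −μ + z·σ = −(0.067%) + 2.576 × 1.7% = 4.312%.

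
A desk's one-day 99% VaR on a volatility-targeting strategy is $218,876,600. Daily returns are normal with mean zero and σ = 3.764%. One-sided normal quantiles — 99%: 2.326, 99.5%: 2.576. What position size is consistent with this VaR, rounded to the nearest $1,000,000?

VaR as a fraction of value: z·σ = 2.326 × 3.764% = 8.75506%.
Position = $218,876,600 / 0.0875506 = $2,500,000,000.

$2,500,000,000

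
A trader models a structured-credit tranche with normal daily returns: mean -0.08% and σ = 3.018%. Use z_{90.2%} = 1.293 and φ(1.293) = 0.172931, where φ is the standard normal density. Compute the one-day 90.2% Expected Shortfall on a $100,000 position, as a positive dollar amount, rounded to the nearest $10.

Tail multiplier: φ(z)/(1−α) = 0.172931 / 0.098 = 1.765.
ES = −(-0.08%) + 3.018% × 1.765 = 5.407%.
On $100,000: 0.05407 × $100,000 = $5,407.

$5,410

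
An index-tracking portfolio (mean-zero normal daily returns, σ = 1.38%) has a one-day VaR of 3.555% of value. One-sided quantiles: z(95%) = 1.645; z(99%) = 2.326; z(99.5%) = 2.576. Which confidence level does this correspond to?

Implied z = VaR/σ = 3.555 / 1.38 = 2.576.
This matches z(99.5%) = 2.576.

99.5%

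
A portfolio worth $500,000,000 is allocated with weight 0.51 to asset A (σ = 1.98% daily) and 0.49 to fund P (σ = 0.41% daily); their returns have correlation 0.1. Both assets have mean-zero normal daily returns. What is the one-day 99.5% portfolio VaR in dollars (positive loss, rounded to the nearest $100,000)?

$13,500,000

σ_p² = 0.51²·1.98² + 0.49²·0.41² + 2·0.1·0.51·0.49·1.98·0.41 = 1.1006 (%²).
σ_p = √1.1006 = 1.049%.
At 99.5%, z = 2.576.
VaR = 2.576 × 1.049% = 2.702%; on $500,000,000 that is $13,510,000.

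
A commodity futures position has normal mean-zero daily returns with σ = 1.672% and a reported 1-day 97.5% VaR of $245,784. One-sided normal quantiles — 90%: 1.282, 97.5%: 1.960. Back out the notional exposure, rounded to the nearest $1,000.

VaR as a fraction of value: z·σ = 1.960 × 1.672% = 3.27712%.
Position = $245,784 / 0.0327712 = $7,500,000.

$7,500,000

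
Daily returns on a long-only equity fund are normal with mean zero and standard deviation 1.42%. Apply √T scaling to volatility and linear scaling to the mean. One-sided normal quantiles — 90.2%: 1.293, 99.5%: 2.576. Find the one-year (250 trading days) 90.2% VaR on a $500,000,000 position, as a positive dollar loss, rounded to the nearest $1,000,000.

$145,000,000

σ_{250d} = 1.42% × √250 = 22.452%.
VaR = 1.293 × 22.452% = 29.030%.
On $500,000,000: 0.29030 × $500,000,000 = $145,150,000.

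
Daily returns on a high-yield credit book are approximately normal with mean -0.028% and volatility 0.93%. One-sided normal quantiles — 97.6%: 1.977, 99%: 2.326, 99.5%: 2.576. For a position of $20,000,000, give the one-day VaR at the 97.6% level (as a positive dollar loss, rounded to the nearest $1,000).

VaR = −μ + z·σ = −(-0.028%) + 1.977 × 0.93% = 1.867%.
On $20,000,000: 0.01867 × $20,000,000 = $373,400.

$373,000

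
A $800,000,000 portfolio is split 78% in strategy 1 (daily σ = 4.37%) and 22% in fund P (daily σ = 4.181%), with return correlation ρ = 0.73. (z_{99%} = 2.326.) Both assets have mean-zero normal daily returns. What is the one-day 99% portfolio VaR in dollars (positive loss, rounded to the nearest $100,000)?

$76,800,000

σ_p² = 0.78²·4.37² + 0.22²·4.181² + 2·0.73·0.78·0.22·4.37·4.181 = 17.0422 (%²).
σ_p = √17.0422 = 4.128%.
VaR = 2.326 × 4.128% = 9.602%; on $800,000,000 that is $76,816,000.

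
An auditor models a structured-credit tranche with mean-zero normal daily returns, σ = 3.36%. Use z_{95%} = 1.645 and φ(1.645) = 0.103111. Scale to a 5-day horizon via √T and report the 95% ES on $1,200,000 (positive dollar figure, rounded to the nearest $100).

σ_{5d} = 3.36% × √5 = 7.513%.
ES multiplier = φ(z)/(1−α) = 0.103111/0.05 = 2.062.
ES = 7.513% × 2.062 = 15.492%; on $1,200,000: $185,904.

$185,900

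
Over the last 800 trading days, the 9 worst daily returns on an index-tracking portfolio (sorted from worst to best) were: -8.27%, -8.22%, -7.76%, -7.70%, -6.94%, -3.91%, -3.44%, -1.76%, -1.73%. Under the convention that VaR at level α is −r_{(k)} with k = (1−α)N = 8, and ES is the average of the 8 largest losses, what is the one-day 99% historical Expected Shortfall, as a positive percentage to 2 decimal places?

6.00%

The 8 worst returns sum to -48.00%.
ES = −(-48.00%) / 8 = 6% ≈ 6.00%.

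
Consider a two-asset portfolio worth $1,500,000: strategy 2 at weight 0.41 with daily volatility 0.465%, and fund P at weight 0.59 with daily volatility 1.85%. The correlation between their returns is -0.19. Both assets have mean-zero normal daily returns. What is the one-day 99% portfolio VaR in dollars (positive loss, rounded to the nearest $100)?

σ_p² = 0.41²·0.465² + 0.59²·1.85² + 2·-0.19·0.41·0.59·0.465·1.85 = 1.1486 (%²).
σ_p = √1.1486 = 1.072%.
At 99%, z = 2.326.
VaR = 2.326 × 1.072% = 2.493%; on $1,500,000 that is $37,395.

$37,400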